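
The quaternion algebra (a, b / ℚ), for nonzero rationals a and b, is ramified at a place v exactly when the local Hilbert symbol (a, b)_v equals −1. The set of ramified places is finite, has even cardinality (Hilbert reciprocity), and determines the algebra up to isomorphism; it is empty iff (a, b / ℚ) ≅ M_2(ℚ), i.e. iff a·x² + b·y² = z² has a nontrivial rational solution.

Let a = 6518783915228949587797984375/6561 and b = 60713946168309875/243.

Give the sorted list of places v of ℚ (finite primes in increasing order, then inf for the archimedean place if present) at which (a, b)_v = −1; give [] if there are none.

[17, 31]

Mod squares: a ≡ 565471, b ≡ 465. Check v ∈ {∞, 2, 3, 5, 7, 17, 29, 31, 37}.
v=7: a=7^4·(≡1), b=7^2·(≡3) mod 7; (1|7)=+1, (3|7)=-1; (−1)^{4·2·3}·(+1)^2·(-1)^4 = +1.
v=17: a=17^3·(≡14), b=17^2·(≡11) mod 17; (14|17)=-1, (11|17)=-1; (−1)^{3·2·8}·(-1)^2·(-1)^3 = -1.
v=5: a=5^6·(≡1), b=5^3·(≡3) mod 5; (1|5)=+1, (3|5)=-1; (−1)^{6·3·2}·(+1)^3·(-1)^6 = +1.
v=29: a=29^3·(≡17), b=29^2·(≡16) mod 29; (17|29)=-1, (16|29)=+1; (−1)^{3·2·14}·(-1)^2·(+1)^3 = +1.
v=37: a=37^3·(≡17), b=37^2·(≡30) mod 37; (17|37)=-1, (30|37)=+1; (−1)^{3·2·18}·(-1)^2·(+1)^3 = +1.
v=3: a=3^-8·(≡1), b=3^-5·(≡2) mod 3; (1|3)=+1, (2|3)=-1; (−1)^{-8·-5·1}·(+1)^-5·(-1)^-8 = +1.
v=∞: 565471 > 0 and 465 > 0  ⇒  (a,b)_∞ = +1.
v=2: v_2(a)=0, v_2(b)=0; units ≡ 7, 1 (mod 8); ε·ε+αω+βω = 1·0+0·0+0·0 ≡ 0  ⇒  (a,b)_2 = +1.
v=31: a=31^5·(≡22), b=31^3·(≡24) mod 31; (22|31)=-1, (24|31)=-1; (−1)^{5·3·15}·(-1)^3·(-1)^5 = -1.
(565471, 465 / ℚ) ramifies at {17, 31}: a division algebra.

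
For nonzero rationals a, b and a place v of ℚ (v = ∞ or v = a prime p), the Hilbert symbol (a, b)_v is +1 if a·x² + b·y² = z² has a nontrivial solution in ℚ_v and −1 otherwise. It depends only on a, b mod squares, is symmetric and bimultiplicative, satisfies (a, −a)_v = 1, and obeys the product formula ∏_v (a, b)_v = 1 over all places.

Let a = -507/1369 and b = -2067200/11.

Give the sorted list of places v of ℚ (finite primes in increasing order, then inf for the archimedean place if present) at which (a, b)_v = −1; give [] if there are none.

[3, 11, 17, inf]

Mod squares: a ≡ -3, b ≡ -3553. Check v ∈ {∞, 2, 3, 5, 11, 13, 17, 19, 37}.
v=∞: -3 < 0 and -3553 < 0  ⇒  (a,b)_∞ = -1.
v=19: a=19^0·(≡6), b=19^1·(≡15) mod 19; (6|19)=+1, (15|19)=-1; (−1)^{0·1·9}·(+1)^1·(-1)^0 = +1.
v=2: v_2(a)=0, v_2(b)=8; units ≡ 5, 7 (mod 8); ε·ε+αω+βω = 0·1+0·0+8·1 ≡ 0  ⇒  (a,b)_2 = +1.
v=3: a=3^1·(≡2), b=3^0·(≡2) mod 3; (2|3)=-1, (2|3)=-1; (−1)^{1·0·1}·(-1)^0·(-1)^1 = -1.
v=11: a=11^0·(≡2), b=11^-1·(≡8) mod 11; (2|11)=-1, (8|11)=-1; (−1)^{0·-1·5}·(-1)^-1·(-1)^0 = -1.
v=17: a=17^0·(≡6), b=17^1·(≡14) mod 17; (6|17)=-1, (14|17)=-1; (−1)^{0·1·8}·(-1)^1·(-1)^0 = -1.
v=13: a=13^2·(≡9), b=13^0·(≡9) mod 13; (9|13)=+1, (9|13)=+1; (−1)^{2·0·6}·(+1)^0·(+1)^2 = +1.
v=5: a=5^0·(≡2), b=5^2·(≡2) mod 5; (2|5)=-1, (2|5)=-1; (−1)^{0·2·2}·(-1)^2·(-1)^0 = +1.
v=37: a=37^-2·(≡11), b=37^0·(≡26) mod 37; (11|37)=+1, (26|37)=+1; (−1)^{-2·0·18}·(+1)^0·(+1)^-2 = +1.
(-3, -3553 / ℚ) ramifies at {3, 11, 17, ∞}: a division algebra.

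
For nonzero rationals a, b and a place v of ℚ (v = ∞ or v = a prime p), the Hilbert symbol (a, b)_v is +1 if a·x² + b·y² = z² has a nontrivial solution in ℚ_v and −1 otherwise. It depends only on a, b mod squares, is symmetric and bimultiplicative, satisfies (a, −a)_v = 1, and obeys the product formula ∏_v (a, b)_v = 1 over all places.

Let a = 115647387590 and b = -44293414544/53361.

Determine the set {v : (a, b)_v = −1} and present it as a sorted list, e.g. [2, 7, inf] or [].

[2, 7, 31, 43]

Mod squares: a ≡ 62545910, b ≡ -2022161. Check v ∈ {∞, 2, 3, 5, 7, 11, 19, 31, 37, 41, 43}.
v=41: a=41^1·(≡10), b=41^1·(≡1) mod 41; (10|41)=+1, (1|41)=+1; (−1)^{1·1·20}·(+1)^1·(+1)^1 = +1.
v=2: v_2(a)=1, v_2(b)=4; units ≡ 3, 7 (mod 8); ε·ε+αω+βω = 1·1+1·0+4·1 ≡ 1  ⇒  (a,b)_2 = -1.
v=31: a=31^1·(≡27), b=31^1·(≡6) mod 31; (27|31)=-1, (6|31)=-1; (−1)^{1·1·15}·(-1)^1·(-1)^1 = -1.
v=37: a=37^1·(≡26), b=37^3·(≡12) mod 37; (26|37)=+1, (12|37)=+1; (−1)^{1·3·18}·(+1)^3·(+1)^1 = +1.
v=5: a=5^1·(≡3), b=5^0·(≡1) mod 5; (3|5)=-1, (1|5)=+1; (−1)^{1·0·2}·(-1)^0·(+1)^1 = +1.
v=3: a=3^0·(≡2), b=3^-2·(≡1) mod 3; (2|3)=-1, (1|3)=+1; (−1)^{0·-2·1}·(-1)^-2·(+1)^0 = +1.
v=∞: 62545910 > 0 and -2022161 < 0  ⇒  (a,b)_∞ = +1.
v=19: a=19^1·(≡4), b=19^0·(≡16) mod 19; (4|19)=+1, (16|19)=+1; (−1)^{1·0·9}·(+1)^0·(+1)^1 = +1.
v=7: a=7^1·(≡1), b=7^-2·(≡5) mod 7; (1|7)=+1, (5|7)=-1; (−1)^{1·-2·3}·(+1)^-2·(-1)^1 = -1.
v=43: a=43^2·(≡2), b=43^1·(≡23) mod 43; (2|43)=-1, (23|43)=+1; (−1)^{2·1·21}·(-1)^1·(+1)^2 = -1.
v=11: a=11^0·(≡9), b=11^-2·(≡6) mod 11; (9|11)=+1, (6|11)=-1; (−1)^{0·-2·5}·(+1)^-2·(-1)^0 = +1.
|Ram(62545910, -2022161)| = 4, even; anisotropic at {2, 7, 31, 43}.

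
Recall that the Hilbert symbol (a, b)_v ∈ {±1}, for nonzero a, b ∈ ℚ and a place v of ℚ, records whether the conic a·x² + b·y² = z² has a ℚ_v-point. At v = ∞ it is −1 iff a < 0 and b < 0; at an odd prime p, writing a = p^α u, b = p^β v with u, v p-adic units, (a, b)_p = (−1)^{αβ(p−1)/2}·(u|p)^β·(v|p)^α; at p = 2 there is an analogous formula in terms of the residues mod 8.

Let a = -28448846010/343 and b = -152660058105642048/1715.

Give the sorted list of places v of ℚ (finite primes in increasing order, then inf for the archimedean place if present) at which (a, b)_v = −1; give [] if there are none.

Mod squares: a ≡ -22126880230, b ≡ -13195. Check v ∈ {∞, 2, 3, 5, 7, 13, 17, 29, 31, 37, 43}.
v=7: a=7^-3·(≡3), b=7^-3·(≡5) mod 7; (3|7)=-1, (5|7)=-1; (−1)^{-3·-3·3}·(-1)^-3·(-1)^-3 = -1.
v=2: v_2(a)=1, v_2(b)=6; units ≡ 5, 5 (mod 8); ε·ε+αω+βω = 0·0+1·1+6·1 ≡ 1  ⇒  (a,b)_2 = -1.
v=37: a=37^1·(≡2), b=37^2·(≡8) mod 37; (2|37)=-1, (8|37)=-1; (−1)^{1·2·18}·(-1)^2·(-1)^1 = -1.
v=∞: -22126880230 < 0 and -13195 < 0  ⇒  (a,b)_∞ = -1.
v=3: a=3^2·(≡2), b=3^2·(≡2) mod 3; (2|3)=-1, (2|3)=-1; (−1)^{2·2·1}·(-1)^2·(-1)^2 = +1.
v=31: a=31^1·(≡4), b=31^2·(≡21) mod 31; (4|31)=+1, (21|31)=-1; (−1)^{1·2·15}·(+1)^2·(-1)^1 = -1.
v=43: a=43^1·(≡17), b=43^2·(≡31) mod 43; (17|43)=+1, (31|43)=+1; (−1)^{1·2·21}·(+1)^2·(+1)^1 = +1.
v=13: a=13^1·(≡8), b=13^1·(≡10) mod 13; (8|13)=-1, (10|13)=+1; (−1)^{1·1·6}·(-1)^1·(+1)^1 = -1.
v=5: a=5^1·(≡1), b=5^-1·(≡4) mod 5; (1|5)=+1, (4|5)=+1; (−1)^{1·-1·2}·(+1)^-1·(+1)^1 = +1.
v=17: a=17^1·(≡14), b=17^2·(≡3) mod 17; (14|17)=-1, (3|17)=-1; (−1)^{1·2·8}·(-1)^2·(-1)^1 = -1.
v=29: a=29^1·(≡18), b=29^1·(≡9) mod 29; (18|29)=-1, (9|29)=+1; (−1)^{1·1·14}·(-1)^1·(+1)^1 = -1.
(-22126880230, -13195 / ℚ) ramifies at {2, 7, 13, 17, 29, 31, 37, ∞}: a division algebra.

[2, 7, 13, 17, 29, 31, 37, inf]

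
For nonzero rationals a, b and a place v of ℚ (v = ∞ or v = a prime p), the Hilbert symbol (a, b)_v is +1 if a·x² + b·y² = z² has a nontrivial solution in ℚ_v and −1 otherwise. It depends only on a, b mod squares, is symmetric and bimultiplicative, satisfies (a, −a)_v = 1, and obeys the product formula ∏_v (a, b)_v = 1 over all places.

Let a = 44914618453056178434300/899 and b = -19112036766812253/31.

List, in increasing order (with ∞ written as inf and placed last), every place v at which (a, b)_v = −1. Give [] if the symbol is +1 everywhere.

Mod squares: a ≡ 14536562997, b ≡ -47027. Check v ∈ {∞, 2, 3, 5, 7, 11, 17, 19, 29, 31, 37, 41}.
v=37: a=37^3·(≡4), b=37^3·(≡5) mod 37; (4|37)=+1, (5|37)=-1; (−1)^{3·3·18}·(+1)^3·(-1)^3 = -1.
v=2: v_2(a)=2, v_2(b)=0; units ≡ 5, 5 (mod 8); ε·ε+αω+βω = 0·0+2·1+0·1 ≡ 0  ⇒  (a,b)_2 = +1.
v=17: a=17^3·(≡1), b=17^2·(≡12) mod 17; (1|17)=+1, (12|17)=-1; (−1)^{3·2·8}·(+1)^2·(-1)^3 = -1.
v=7: a=7^4·(≡3), b=7^0·(≡3) mod 7; (3|7)=-1, (3|7)=-1; (−1)^{4·0·3}·(-1)^0·(-1)^4 = +1.
v=∞: 14536562997 > 0 and -47027 < 0  ⇒  (a,b)_∞ = +1.
v=3: a=3^5·(≡1), b=3^6·(≡1) mod 3; (1|3)=+1, (1|3)=+1; (−1)^{5·6·1}·(+1)^6·(+1)^5 = +1.
v=41: a=41^1·(≡15), b=41^1·(≡31) mod 41; (15|41)=-1, (31|41)=+1; (−1)^{1·1·20}·(-1)^1·(+1)^1 = -1.
v=29: a=29^-1·(≡11), b=29^0·(≡2) mod 29; (11|29)=-1, (2|29)=-1; (−1)^{-1·0·14}·(-1)^0·(-1)^-1 = -1.
v=31: a=31^-1·(≡13), b=31^-1·(≡7) mod 31; (13|31)=-1, (7|31)=+1; (−1)^{-1·-1·15}·(-1)^-1·(+1)^-1 = +1.
v=19: a=19^3·(≡15), b=19^2·(≡11) mod 19; (15|19)=-1, (11|19)=+1; (−1)^{3·2·9}·(-1)^2·(+1)^3 = +1.
v=11: a=11^1·(≡1), b=11^2·(≡1) mod 11; (1|11)=+1, (1|11)=+1; (−1)^{1·2·5}·(+1)^2·(+1)^1 = +1.
v=5: a=5^2·(≡3), b=5^0·(≡2) mod 5; (3|5)=-1, (2|5)=-1; (−1)^{2·0·2}·(-1)^0·(-1)^2 = +1.
Ram(14536562997, -47027) = {17, 29, 37, 41}; no ℚ_17-point on the conic.

[17, 29, 37, 41]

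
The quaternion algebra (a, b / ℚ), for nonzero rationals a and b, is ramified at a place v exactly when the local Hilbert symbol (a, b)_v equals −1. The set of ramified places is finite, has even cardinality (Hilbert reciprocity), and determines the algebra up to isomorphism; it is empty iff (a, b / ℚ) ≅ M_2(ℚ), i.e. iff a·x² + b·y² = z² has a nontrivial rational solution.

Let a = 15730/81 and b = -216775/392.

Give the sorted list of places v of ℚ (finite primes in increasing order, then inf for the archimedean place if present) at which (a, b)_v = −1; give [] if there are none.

(a, b) ≡ (130, -17342) mod (ℚ^×)²; places V = {2, 3, 5, 7, 11, 13, 23, 29, ∞}.
(a,b)_∞: sgn(130)=+, sgn(-17342)=−, so +1.
(a,b)_29: α=0, u≡27; β=1, v≡14 (mod 29); (27|29)=-1, (14|29)=-1; sign (−1)^0·-1^1·-1^0 = -1.
(a,b)_5: α=1, u≡1; β=2, v≡2 (mod 5); (1|5)=+1, (2|5)=-1; sign (−1)^0·+1^2·-1^1 = -1.
(a,b)_3: α=-4, u≡1; β=0, v≡1 (mod 3); (1|3)=+1, (1|3)=+1; sign (−1)^0·+1^0·+1^-4 = +1.
(a,b)_23: α=0, u≡19; β=1, v≡5 (mod 23); (19|23)=-1, (5|23)=-1; sign (−1)^0·-1^1·-1^0 = -1.
(a,b)_2: α=1, β=-3; u≡1, v≡1 (mod 8); ε(u)ε(v)=0·0, αω(v)=1·0, βω(u)=-3·0; sum ≡ 0  ⇒  +1.
(a,b)_7: α=0, u≡2; β=-2, v≡1 (mod 7); (2|7)=+1, (1|7)=+1; sign (−1)^0·+1^-2·+1^0 = +1.
(a,b)_11: α=2, u≡5; β=0, v≡5 (mod 11); (5|11)=+1, (5|11)=+1; sign (−1)^0·+1^0·+1^2 = +1.
(a,b)_13: α=1, u≡9; β=1, v≡2 (mod 13); (9|13)=+1, (2|13)=-1; sign (−1)^0·+1^1·-1^1 = -1.
|Ram(130, -17342)| = 4, even; anisotropic at {5, 13, 23, 29}.

[5, 13, 23, 29]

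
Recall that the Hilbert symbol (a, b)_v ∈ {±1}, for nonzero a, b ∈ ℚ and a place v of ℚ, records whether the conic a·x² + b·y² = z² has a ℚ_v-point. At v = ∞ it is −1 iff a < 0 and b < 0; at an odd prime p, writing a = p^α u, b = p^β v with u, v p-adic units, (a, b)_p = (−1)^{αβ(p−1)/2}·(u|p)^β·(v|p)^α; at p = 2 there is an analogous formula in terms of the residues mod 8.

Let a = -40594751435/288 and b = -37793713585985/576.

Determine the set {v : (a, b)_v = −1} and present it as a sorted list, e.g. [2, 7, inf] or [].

Mod squares: a ≡ -93670, b ≡ -2465. Check v ∈ {∞, 2, 3, 5, 7, 17, 19, 29}.
v=3: a=3^-2·(≡2), b=3^-2·(≡1) mod 3; (2|3)=-1, (1|3)=+1; (−1)^{-2·-2·1}·(-1)^-2·(+1)^-2 = +1.
v=2: v_2(a)=-5, v_2(b)=-6; units ≡ 5, 7 (mod 8); ε·ε+αω+βω = 0·1+-5·0+-6·1 ≡ 0  ⇒  (a,b)_2 = +1.
v=5: a=5^1·(≡1), b=5^1·(≡3) mod 5; (1|5)=+1, (3|5)=-1; (−1)^{1·1·2}·(+1)^1·(-1)^1 = -1.
v=29: a=29^1·(≡3), b=29^1·(≡19) mod 29; (3|29)=-1, (19|29)=-1; (−1)^{1·1·14}·(-1)^1·(-1)^1 = +1.
v=17: a=17^1·(≡16), b=17^1·(≡2) mod 17; (16|17)=+1, (2|17)=+1; (−1)^{1·1·8}·(+1)^1·(+1)^1 = +1.
v=19: a=19^3·(≡18), b=19^4·(≡4) mod 19; (18|19)=-1, (4|19)=+1; (−1)^{3·4·9}·(-1)^4·(+1)^3 = +1.
v=7: a=7^4·(≡1), b=7^6·(≡6) mod 7; (1|7)=+1, (6|7)=-1; (−1)^{4·6·3}·(+1)^6·(-1)^4 = +1.
v=∞: -93670 < 0 and -2465 < 0  ⇒  (a,b)_∞ = -1.
(-93670, -2465 / ℚ) ramifies at {5, ∞}: a division algebra.

[5, inf]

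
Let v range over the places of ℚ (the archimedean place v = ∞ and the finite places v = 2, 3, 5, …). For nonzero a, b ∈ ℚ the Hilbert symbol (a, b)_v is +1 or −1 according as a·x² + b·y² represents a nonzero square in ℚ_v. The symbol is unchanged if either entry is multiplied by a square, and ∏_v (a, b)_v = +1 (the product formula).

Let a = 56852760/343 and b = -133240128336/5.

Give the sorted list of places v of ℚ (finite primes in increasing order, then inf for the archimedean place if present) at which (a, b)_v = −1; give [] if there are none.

[29, 31]

(a, b) ≡ (103530, -534905) mod (ℚ^×)²; places V = {2, 3, 5, 7, 17, 29, 31, ∞}.
(a,b)_17: α=1, u≡2; β=1, v≡9 (mod 17); (2|17)=+1, (9|17)=+1; sign (−1)^0·+1^1·+1^1 = +1.
(a,b)_7: α=-3, u≡6; β=1, v≡2 (mod 7); (6|7)=-1, (2|7)=+1; sign (−1)^1·-1^1·+1^-3 = +1.
(a,b)_2: α=3, β=4; u≡5, v≡7 (mod 8); ε(u)ε(v)=0·1, αω(v)=3·0, βω(u)=4·1; sum ≡ 0  ⇒  +1.
(a,b)_31: α=2, u≡6; β=3, v≡12 (mod 31); (6|31)=-1, (12|31)=-1; sign (−1)^0·-1^3·-1^2 = -1.
(a,b)_∞: sgn(103530)=+, sgn(-534905)=−, so +1.
(a,b)_29: α=1, u≡21; β=1, v≡20 (mod 29); (21|29)=-1, (20|29)=+1; sign (−1)^0·-1^1·+1^1 = -1.
(a,b)_3: α=1, u≡1; β=4, v≡1 (mod 3); (1|3)=+1, (1|3)=+1; sign (−1)^0·+1^4·+1^1 = +1.
(a,b)_5: α=1, u≡4; β=-1, v≡4 (mod 5); (4|5)=+1, (4|5)=+1; sign (−1)^0·+1^-1·+1^1 = +1.
|Ram(103530, -534905)| = 2, even; anisotropic at {29, 31}.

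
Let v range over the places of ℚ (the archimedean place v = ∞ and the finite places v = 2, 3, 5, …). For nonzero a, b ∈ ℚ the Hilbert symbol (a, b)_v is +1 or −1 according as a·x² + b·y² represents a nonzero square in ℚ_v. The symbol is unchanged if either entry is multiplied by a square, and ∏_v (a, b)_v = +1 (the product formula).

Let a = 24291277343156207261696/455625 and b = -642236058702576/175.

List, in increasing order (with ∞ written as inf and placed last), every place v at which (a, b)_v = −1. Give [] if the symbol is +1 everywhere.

[2, 3, 13, 29]

Mod squares: a ≡ 1334, b ≡ -273. Check v ∈ {∞, 2, 3, 5, 7, 13, 23, 29}.
v=∞: 1334 > 0 and -273 < 0  ⇒  (a,b)_∞ = +1.
v=2: v_2(a)=11, v_2(b)=4; units ≡ 3, 7 (mod 8); ε·ε+αω+βω = 1·1+11·0+4·1 ≡ 1  ⇒  (a,b)_2 = -1.
v=29: a=29^3·(≡19), b=29^2·(≡3) mod 29; (19|29)=-1, (3|29)=-1; (−1)^{3·2·14}·(-1)^2·(-1)^3 = -1.
v=23: a=23^3·(≡3), b=23^2·(≡16) mod 23; (3|23)=+1, (16|23)=+1; (−1)^{3·2·11}·(+1)^2·(+1)^3 = +1.
v=5: a=5^-4·(≡4), b=5^-2·(≡2) mod 5; (4|5)=+1, (2|5)=-1; (−1)^{-4·-2·2}·(+1)^-2·(-1)^-4 = +1.
v=13: a=13^8·(≡8), b=13^5·(≡6) mod 13; (8|13)=-1, (6|13)=-1; (−1)^{8·5·6}·(-1)^5·(-1)^8 = -1.
v=7: a=7^2·(≡2), b=7^-1·(≡3) mod 7; (2|7)=+1, (3|7)=-1; (−1)^{2·-1·3}·(+1)^-1·(-1)^2 = +1.
v=3: a=3^-6·(≡2), b=3^5·(≡2) mod 3; (2|3)=-1, (2|3)=-1; (−1)^{-6·5·1}·(-1)^5·(-1)^-6 = -1.
|Ram(1334, -273)| = 4, even; anisotropic at {2, 3, 13, 29}.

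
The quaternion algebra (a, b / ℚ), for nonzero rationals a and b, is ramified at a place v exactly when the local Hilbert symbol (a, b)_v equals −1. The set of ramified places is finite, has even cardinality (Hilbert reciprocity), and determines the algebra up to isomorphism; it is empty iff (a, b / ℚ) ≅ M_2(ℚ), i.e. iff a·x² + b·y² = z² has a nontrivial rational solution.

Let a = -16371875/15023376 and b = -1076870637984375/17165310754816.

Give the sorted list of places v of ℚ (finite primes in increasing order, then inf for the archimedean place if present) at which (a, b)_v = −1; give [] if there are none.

(a, b) ≡ (-155, -31) mod (ℚ^×)²; places V = {2, 3, 5, 7, 13, 17, 19, 31, ∞}.
(a,b)_19: α=-2, u≡17; β=0, v≡16 (mod 19); (17|19)=+1, (16|19)=+1; sign (−1)^0·+1^0·+1^-2 = +1.
(a,b)_13: α=2, u≡10; β=4, v≡8 (mod 13); (10|13)=+1, (8|13)=-1; sign (−1)^0·+1^4·-1^2 = +1.
(a,b)_17: α=-2, u≡4; β=-4, v≡7 (mod 17); (4|17)=+1, (7|17)=-1; sign (−1)^0·+1^-4·-1^-2 = +1.
(a,b)_31: α=1, u≡22; β=3, v≡15 (mod 31); (22|31)=-1, (15|31)=-1; sign (−1)^1·-1^3·-1^1 = -1.
(a,b)_2: α=-4, β=-22; u≡5, v≡1 (mod 8); ε(u)ε(v)=0·0, αω(v)=-4·0, βω(u)=-22·1; sum ≡ 0  ⇒  +1.
(a,b)_7: α=0, u≡3; β=-2, v≡4 (mod 7); (3|7)=-1, (4|7)=+1; sign (−1)^0·-1^-2·+1^0 = +1.
(a,b)_3: α=-2, u≡1; β=4, v≡2 (mod 3); (1|3)=+1, (2|3)=-1; sign (−1)^0·+1^4·-1^-2 = +1.
(a,b)_5: α=5, u≡1; β=6, v≡4 (mod 5); (1|5)=+1, (4|5)=+1; sign (−1)^0·+1^6·+1^5 = +1.
(a,b)_∞: sgn(-155)=−, sgn(-31)=−, so -1.
Ram(-155, -31) = {31, ∞}; no ℚ_31-point on the conic.

[31, inf]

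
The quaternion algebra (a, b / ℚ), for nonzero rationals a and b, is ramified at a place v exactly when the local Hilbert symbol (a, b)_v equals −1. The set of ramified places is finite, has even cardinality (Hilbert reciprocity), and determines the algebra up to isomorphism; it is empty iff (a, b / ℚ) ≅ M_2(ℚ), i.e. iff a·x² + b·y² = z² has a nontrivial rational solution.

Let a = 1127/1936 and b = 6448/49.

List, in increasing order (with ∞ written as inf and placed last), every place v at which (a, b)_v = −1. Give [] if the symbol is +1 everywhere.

[2, 31]

Mod squares: a ≡ 23, b ≡ 403. Check v ∈ {∞, 2, 7, 11, 13, 23, 31}.
v=∞: 23 > 0 and 403 > 0  ⇒  (a,b)_∞ = +1.
v=23: a=23^1·(≡18), b=23^0·(≡18) mod 23; (18|23)=+1, (18|23)=+1; (−1)^{1·0·11}·(+1)^0·(+1)^1 = +1.
v=2: v_2(a)=-4, v_2(b)=4; units ≡ 7, 3 (mod 8); ε·ε+αω+βω = 1·1+-4·1+4·0 ≡ 1  ⇒  (a,b)_2 = -1.
v=31: a=31^0·(≡3), b=31^1·(≡15) mod 31; (3|31)=-1, (15|31)=-1; (−1)^{0·1·15}·(-1)^1·(-1)^0 = -1.
v=13: a=13^0·(≡4), b=13^1·(≡8) mod 13; (4|13)=+1, (8|13)=-1; (−1)^{0·1·6}·(+1)^1·(-1)^0 = +1.
v=11: a=11^-2·(≡1), b=11^0·(≡7) mod 11; (1|11)=+1, (7|11)=-1; (−1)^{-2·0·5}·(+1)^0·(-1)^-2 = +1.
v=7: a=7^2·(≡4), b=7^-2·(≡1) mod 7; (4|7)=+1, (1|7)=+1; (−1)^{2·-2·3}·(+1)^-2·(+1)^2 = +1.
|Ram(23, 403)| = 2, even; anisotropic at {2, 31}.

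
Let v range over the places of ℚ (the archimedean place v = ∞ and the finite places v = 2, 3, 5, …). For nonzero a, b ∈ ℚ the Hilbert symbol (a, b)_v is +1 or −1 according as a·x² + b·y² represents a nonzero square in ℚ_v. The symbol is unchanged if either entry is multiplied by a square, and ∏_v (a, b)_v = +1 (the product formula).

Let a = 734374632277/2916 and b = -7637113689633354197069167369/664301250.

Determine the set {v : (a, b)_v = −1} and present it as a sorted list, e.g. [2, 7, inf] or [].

Mod squares: a ≡ 13, b ≡ -2. Check v ∈ {∞, 2, 3, 5, 7, 11, 13, 17, 31, 41}.
v=∞: 13 > 0 and -2 < 0  ⇒  (a,b)_∞ = +1.
v=11: a=11^2·(≡7), b=11^4·(≡3) mod 11; (7|11)=-1, (3|11)=+1; (−1)^{2·4·5}·(-1)^4·(+1)^2 = +1.
v=5: a=5^0·(≡2), b=5^-4·(≡3) mod 5; (2|5)=-1, (3|5)=-1; (−1)^{0·-4·2}·(-1)^-4·(-1)^0 = +1.
v=2: v_2(a)=-2, v_2(b)=-1; units ≡ 5, 7 (mod 8); ε·ε+αω+βω = 0·1+-2·0+-1·1 ≡ 1  ⇒  (a,b)_2 = -1.
v=31: a=31^2·(≡30), b=31^4·(≡22) mod 31; (30|31)=-1, (22|31)=-1; (−1)^{2·4·15}·(-1)^4·(-1)^2 = +1.
v=41: a=41^2·(≡26), b=41^4·(≡31) mod 41; (26|41)=-1, (31|41)=+1; (−1)^{2·4·20}·(-1)^4·(+1)^2 = +1.
v=13: a=13^1·(≡1), b=13^2·(≡7) mod 13; (1|13)=+1, (7|13)=-1; (−1)^{1·2·6}·(+1)^2·(-1)^1 = -1.
v=7: a=7^0·(≡5), b=7^2·(≡3) mod 7; (5|7)=-1, (3|7)=-1; (−1)^{0·2·3}·(-1)^2·(-1)^0 = +1.
v=17: a=17^2·(≡16), b=17^6·(≡13) mod 17; (16|17)=+1, (13|17)=+1; (−1)^{2·6·8}·(+1)^6·(+1)^2 = +1.
v=3: a=3^-6·(≡1), b=3^-12·(≡1) mod 3; (1|3)=+1, (1|3)=+1; (−1)^{-6·-12·1}·(+1)^-12·(+1)^-6 = +1.
|Ram(13, -2)| = 2, even; anisotropic at {2, 13}.

[2, 13]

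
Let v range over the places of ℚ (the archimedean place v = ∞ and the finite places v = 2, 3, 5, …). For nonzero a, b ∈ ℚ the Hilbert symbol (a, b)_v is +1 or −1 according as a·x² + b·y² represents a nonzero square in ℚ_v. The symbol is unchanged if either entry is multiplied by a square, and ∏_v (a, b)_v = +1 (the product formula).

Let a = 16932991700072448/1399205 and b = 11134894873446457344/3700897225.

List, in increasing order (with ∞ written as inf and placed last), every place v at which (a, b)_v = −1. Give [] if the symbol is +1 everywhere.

[2, 7]

(a, b) ≡ (2310, 66) mod (ℚ^×)²; places V = {2, 3, 5, 7, 11, 13, 23, ∞}.
(a,b)_∞: sgn(2310)=+, sgn(66)=+, so +1.
(a,b)_13: α=2, u≡12; β=0, v≡3 (mod 13); (12|13)=+1, (3|13)=+1; sign (−1)^0·+1^0·+1^2 = +1.
(a,b)_5: α=-1, u≡3; β=-2, v≡1 (mod 5); (3|5)=-1, (1|5)=+1; sign (−1)^0·-1^-2·+1^-1 = +1.
(a,b)_2: α=11, β=13; u≡3, v≡1 (mod 8); ε(u)ε(v)=1·0, αω(v)=11·0, βω(u)=13·1; sum ≡ 1  ⇒  -1.
(a,b)_11: α=3, u≡1; β=3, v≡6 (mod 11); (1|11)=+1, (6|11)=-1; sign (−1)^1·+1^3·-1^3 = +1.
(a,b)_7: α=5, u≡4; β=8, v≡6 (mod 7); (4|7)=+1, (6|7)=-1; sign (−1)^0·+1^8·-1^5 = -1.
(a,b)_3: α=7, u≡2; β=11, v≡1 (mod 3); (2|3)=-1, (1|3)=+1; sign (−1)^1·-1^11·+1^7 = +1.
(a,b)_23: α=-4, u≡7; β=-6, v≡20 (mod 23); (7|23)=-1, (20|23)=-1; sign (−1)^0·-1^-6·-1^-4 = +1.
Ram(2310, 66) = {2, 7}; no ℚ_2-point on the conic.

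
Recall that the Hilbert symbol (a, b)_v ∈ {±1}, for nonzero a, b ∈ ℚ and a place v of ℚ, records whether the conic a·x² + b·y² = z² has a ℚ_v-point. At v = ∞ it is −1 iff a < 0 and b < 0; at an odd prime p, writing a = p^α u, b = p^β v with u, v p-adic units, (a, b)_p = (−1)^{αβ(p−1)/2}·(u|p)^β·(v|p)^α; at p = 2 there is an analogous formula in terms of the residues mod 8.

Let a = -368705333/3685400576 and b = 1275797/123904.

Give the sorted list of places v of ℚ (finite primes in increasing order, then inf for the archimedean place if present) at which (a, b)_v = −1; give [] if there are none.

[11, 41]

Mod squares: a ≡ -16687, b ≡ 1517. Check v ∈ {∞, 2, 11, 13, 17, 29, 37, 41}.
v=17: a=17^2·(≡12), b=17^0·(≡4) mod 17; (12|17)=-1, (4|17)=+1; (−1)^{2·0·8}·(-1)^0·(+1)^2 = +1.
v=41: a=41^1·(≡26), b=41^1·(≡40) mod 41; (26|41)=-1, (40|41)=+1; (−1)^{1·1·20}·(-1)^1·(+1)^1 = -1.
v=37: a=37^1·(≡21), b=37^1·(≡25) mod 37; (21|37)=+1, (25|37)=+1; (−1)^{1·1·18}·(+1)^1·(+1)^1 = +1.
v=29: a=29^2·(≡11), b=29^2·(≡6) mod 29; (11|29)=-1, (6|29)=+1; (−1)^{2·2·14}·(-1)^2·(+1)^2 = +1.
v=2: v_2(a)=-14, v_2(b)=-10; units ≡ 1, 5 (mod 8); ε·ε+αω+βω = 0·0+-14·1+-10·0 ≡ 0  ⇒  (a,b)_2 = +1.
v=∞: -16687 < 0 and 1517 > 0  ⇒  (a,b)_∞ = +1.
v=11: a=11^-3·(≡9), b=11^-2·(≡6) mod 11; (9|11)=+1, (6|11)=-1; (−1)^{-3·-2·5}·(+1)^-2·(-1)^-3 = -1.
v=13: a=13^-2·(≡8), b=13^0·(≡3) mod 13; (8|13)=-1, (3|13)=+1; (−1)^{-2·0·6}·(-1)^0·(+1)^-2 = +1.
Ram(-16687, 1517) = {11, 41}; no ℚ_11-point on the conic.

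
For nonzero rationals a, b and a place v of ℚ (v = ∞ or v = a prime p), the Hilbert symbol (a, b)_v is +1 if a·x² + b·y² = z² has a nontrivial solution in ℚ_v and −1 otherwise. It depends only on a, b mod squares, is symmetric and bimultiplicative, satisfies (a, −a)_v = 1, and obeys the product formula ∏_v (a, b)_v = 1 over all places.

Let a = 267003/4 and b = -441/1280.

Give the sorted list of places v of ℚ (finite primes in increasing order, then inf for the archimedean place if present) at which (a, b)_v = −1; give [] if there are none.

[2, 5, 11, 31]

Mod squares: a ≡ 29667, b ≡ -5. Check v ∈ {∞, 2, 3, 5, 7, 11, 29, 31}.
v=31: a=31^1·(≡22), b=31^0·(≡13) mod 31; (22|31)=-1, (13|31)=-1; (−1)^{1·0·15}·(-1)^0·(-1)^1 = -1.
v=29: a=29^1·(≡18), b=29^0·(≡13) mod 29; (18|29)=-1, (13|29)=+1; (−1)^{1·0·14}·(-1)^0·(+1)^1 = +1.
v=5: a=5^0·(≡2), b=5^-1·(≡4) mod 5; (2|5)=-1, (4|5)=+1; (−1)^{0·-1·2}·(-1)^-1·(+1)^0 = -1.
v=7: a=7^0·(≡4), b=7^2·(≡2) mod 7; (4|7)=+1, (2|7)=+1; (−1)^{0·2·3}·(+1)^2·(+1)^0 = +1.
v=3: a=3^3·(≡1), b=3^2·(≡1) mod 3; (1|3)=+1, (1|3)=+1; (−1)^{3·2·1}·(+1)^2·(+1)^3 = +1.
v=11: a=11^1·(≡10), b=11^0·(≡8) mod 11; (10|11)=-1, (8|11)=-1; (−1)^{1·0·5}·(-1)^0·(-1)^1 = -1.
v=2: v_2(a)=-2, v_2(b)=-8; units ≡ 3, 3 (mod 8); ε·ε+αω+βω = 1·1+-2·1+-8·1 ≡ 1  ⇒  (a,b)_2 = -1.
v=∞: 29667 > 0 and -5 < 0  ⇒  (a,b)_∞ = +1.
Ram(29667, -5) = {2, 5, 11, 31}; no ℚ_2-point on the conic.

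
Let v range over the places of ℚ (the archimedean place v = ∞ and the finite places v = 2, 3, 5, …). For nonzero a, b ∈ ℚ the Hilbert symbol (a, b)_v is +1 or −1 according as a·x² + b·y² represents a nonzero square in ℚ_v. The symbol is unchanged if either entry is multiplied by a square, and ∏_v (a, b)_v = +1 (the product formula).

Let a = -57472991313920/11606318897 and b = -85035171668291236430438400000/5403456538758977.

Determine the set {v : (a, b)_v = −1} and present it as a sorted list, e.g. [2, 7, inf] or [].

Mod squares: a ≡ -146965, b ≡ -255255. Check v ∈ {∞, 2, 3, 5, 7, 11, 13, 17, 19, 29, 43, 53}.
v=∞: -146965 < 0 and -255255 < 0  ⇒  (a,b)_∞ = -1.
v=19: a=19^1·(≡5), b=19^4·(≡3) mod 19; (5|19)=+1, (3|19)=-1; (−1)^{1·4·9}·(+1)^4·(-1)^1 = -1.
v=13: a=13^3·(≡8), b=13^3·(≡6) mod 13; (8|13)=-1, (6|13)=-1; (−1)^{3·3·6}·(-1)^3·(-1)^3 = +1.
v=53: a=53^-2·(≡46), b=53^0·(≡37) mod 53; (46|53)=+1, (37|53)=+1; (−1)^{-2·0·26}·(+1)^0·(+1)^-2 = +1.
v=11: a=11^0·(≡2), b=11^3·(≡5) mod 11; (2|11)=-1, (5|11)=+1; (−1)^{0·3·5}·(-1)^3·(+1)^0 = -1.
v=7: a=7^5·(≡6), b=7^9·(≡5) mod 7; (6|7)=-1, (5|7)=-1; (−1)^{5·9·3}·(-1)^9·(-1)^5 = -1.
v=43: a=43^0·(≡21), b=43^-2·(≡1) mod 43; (21|43)=+1, (1|43)=+1; (−1)^{0·-2·21}·(+1)^-2·(+1)^0 = +1.
v=17: a=17^-3·(≡4), b=17^-3·(≡2) mod 17; (4|17)=+1, (2|17)=+1; (−1)^{-3·-3·8}·(+1)^-3·(+1)^-3 = +1.
v=3: a=3^0·(≡2), b=3^3·(≡1) mod 3; (2|3)=-1, (1|3)=+1; (−1)^{0·3·1}·(-1)^3·(+1)^0 = -1.
v=29: a=29^-2·(≡9), b=29^-6·(≡8) mod 29; (9|29)=+1, (8|29)=-1; (−1)^{-2·-6·14}·(+1)^-6·(-1)^-2 = +1.
v=5: a=5^1·(≡3), b=5^5·(≡1) mod 5; (3|5)=-1, (1|5)=+1; (−1)^{1·5·2}·(-1)^5·(+1)^1 = -1.
v=2: v_2(a)=14, v_2(b)=16; units ≡ 3, 1 (mod 8); ε·ε+αω+βω = 1·0+14·0+16·1 ≡ 0  ⇒  (a,b)_2 = +1.
|Ram(-146965, -255255)| = 6, even; anisotropic at {3, 5, 7, 11, 19, ∞}.

[3, 5, 7, 11, 19, inf]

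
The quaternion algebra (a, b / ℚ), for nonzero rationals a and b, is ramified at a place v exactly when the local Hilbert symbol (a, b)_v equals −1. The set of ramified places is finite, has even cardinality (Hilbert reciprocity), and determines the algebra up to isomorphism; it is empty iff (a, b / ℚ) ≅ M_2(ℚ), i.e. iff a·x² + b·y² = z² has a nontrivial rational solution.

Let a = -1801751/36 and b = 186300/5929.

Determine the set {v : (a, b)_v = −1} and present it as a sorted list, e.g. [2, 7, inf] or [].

[23, 31]

Mod squares: a ≡ -4991, b ≡ 23. Check v ∈ {∞, 2, 3, 5, 7, 11, 19, 23, 31}.
v=19: a=19^2·(≡16), b=19^0·(≡5) mod 19; (16|19)=+1, (5|19)=+1; (−1)^{2·0·9}·(+1)^0·(+1)^2 = +1.
v=7: a=7^1·(≡4), b=7^-2·(≡1) mod 7; (4|7)=+1, (1|7)=+1; (−1)^{1·-2·3}·(+1)^-2·(+1)^1 = +1.
v=2: v_2(a)=-2, v_2(b)=2; units ≡ 1, 7 (mod 8); ε·ε+αω+βω = 0·1+-2·0+2·0 ≡ 0  ⇒  (a,b)_2 = +1.
v=3: a=3^-2·(≡1), b=3^4·(≡2) mod 3; (1|3)=+1, (2|3)=-1; (−1)^{-2·4·1}·(+1)^4·(-1)^-2 = +1.
v=∞: -4991 < 0 and 23 > 0  ⇒  (a,b)_∞ = +1.
v=11: a=11^0·(≡9), b=11^-2·(≡3) mod 11; (9|11)=+1, (3|11)=+1; (−1)^{0·-2·5}·(+1)^-2·(+1)^0 = +1.
v=5: a=5^0·(≡4), b=5^2·(≡3) mod 5; (4|5)=+1, (3|5)=-1; (−1)^{0·2·2}·(+1)^2·(-1)^0 = +1.
v=23: a=23^1·(≡16), b=23^1·(≡13) mod 23; (16|23)=+1, (13|23)=+1; (−1)^{1·1·11}·(+1)^1·(+1)^1 = -1.
v=31: a=31^1·(≡7), b=31^0·(≡22) mod 31; (7|31)=+1, (22|31)=-1; (−1)^{1·0·15}·(+1)^0·(-1)^1 = -1.
Ram(-4991, 23) = {23, 31}; no ℚ_23-point on the conic.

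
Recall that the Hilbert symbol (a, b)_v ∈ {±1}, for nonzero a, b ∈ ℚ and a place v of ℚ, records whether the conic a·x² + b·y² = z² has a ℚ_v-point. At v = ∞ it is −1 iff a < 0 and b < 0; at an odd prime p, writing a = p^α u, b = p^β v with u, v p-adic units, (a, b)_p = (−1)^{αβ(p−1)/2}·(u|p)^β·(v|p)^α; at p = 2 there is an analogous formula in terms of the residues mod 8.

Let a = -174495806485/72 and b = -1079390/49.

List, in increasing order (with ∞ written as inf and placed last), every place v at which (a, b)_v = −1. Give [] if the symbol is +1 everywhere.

[2, 5, 7, 11, 13, 19, 23, inf]

(a, b) ≡ (-5720330, -2990) mod (ℚ^×)²; places V = {2, 3, 5, 7, 11, 13, 17, 19, 23, ∞}.
(a,b)_5: α=1, u≡4; β=1, v≡3 (mod 5); (4|5)=+1, (3|5)=-1; sign (−1)^0·+1^1·-1^1 = -1.
(a,b)_11: α=1, u≡7; β=0, v≡8 (mod 11); (7|11)=-1, (8|11)=-1; sign (−1)^0·-1^0·-1^1 = -1.
(a,b)_3: α=-2, u≡1; β=0, v≡1 (mod 3); (1|3)=+1, (1|3)=+1; sign (−1)^0·+1^0·+1^-2 = +1.
(a,b)_17: α=1, u≡13; β=0, v≡13 (mod 17); (13|17)=+1, (13|17)=+1; sign (−1)^0·+1^0·+1^1 = +1.
(a,b)_23: α=1, u≡3; β=1, v≡12 (mod 23); (3|23)=+1, (12|23)=+1; sign (−1)^1·+1^1·+1^1 = -1.
(a,b)_13: α=2, u≡2; β=1, v≡4 (mod 13); (2|13)=-1, (4|13)=+1; sign (−1)^0·-1^1·+1^2 = -1.
(a,b)_∞: sgn(-5720330)=−, sgn(-2990)=−, so -1.
(a,b)_7: α=1, u≡4; β=-2, v≡3 (mod 7); (4|7)=+1, (3|7)=-1; sign (−1)^0·+1^-2·-1^1 = -1.
(a,b)_2: α=-3, β=1; u≡3, v≡1 (mod 8); ε(u)ε(v)=1·0, αω(v)=-3·0, βω(u)=1·1; sum ≡ 1  ⇒  -1.
(a,b)_19: α=3, u≡1; β=2, v≡8 (mod 19); (1|19)=+1, (8|19)=-1; sign (−1)^0·+1^2·-1^3 = -1.
|Ram(-5720330, -2990)| = 8, even; anisotropic at {2, 5, 7, 11, 13, 19, 23, ∞}.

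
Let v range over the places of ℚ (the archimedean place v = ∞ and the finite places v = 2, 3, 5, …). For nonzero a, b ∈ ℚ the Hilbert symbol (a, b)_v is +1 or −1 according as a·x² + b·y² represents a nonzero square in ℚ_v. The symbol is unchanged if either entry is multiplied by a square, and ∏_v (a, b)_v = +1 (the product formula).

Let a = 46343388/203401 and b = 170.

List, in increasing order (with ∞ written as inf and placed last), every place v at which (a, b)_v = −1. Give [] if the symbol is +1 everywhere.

[3, 5, 17, 31]

Mod squares: a ≡ 8463, b ≡ 170. Check v ∈ {∞, 2, 3, 5, 7, 11, 13, 17, 31, 37, 41}.
v=41: a=41^-2·(≡30), b=41^0·(≡6) mod 41; (30|41)=-1, (6|41)=-1; (−1)^{-2·0·20}·(-1)^0·(-1)^-2 = +1.
v=37: a=37^2·(≡9), b=37^0·(≡22) mod 37; (9|37)=+1, (22|37)=-1; (−1)^{2·0·18}·(+1)^0·(-1)^2 = +1.
v=11: a=11^-2·(≡4), b=11^0·(≡5) mod 11; (4|11)=+1, (5|11)=+1; (−1)^{-2·0·5}·(+1)^0·(+1)^-2 = +1.
v=17: a=17^0·(≡10), b=17^1·(≡10) mod 17; (10|17)=-1, (10|17)=-1; (−1)^{0·1·8}·(-1)^1·(-1)^0 = -1.
v=13: a=13^1·(≡1), b=13^0·(≡1) mod 13; (1|13)=+1, (1|13)=+1; (−1)^{1·0·6}·(+1)^0·(+1)^1 = +1.
v=∞: 8463 > 0 and 170 > 0  ⇒  (a,b)_∞ = +1.
v=7: a=7^1·(≡5), b=7^0·(≡2) mod 7; (5|7)=-1, (2|7)=+1; (−1)^{1·0·3}·(-1)^0·(+1)^1 = +1.
v=3: a=3^1·(≡1), b=3^0·(≡2) mod 3; (1|3)=+1, (2|3)=-1; (−1)^{1·0·1}·(+1)^0·(-1)^1 = -1.
v=2: v_2(a)=2, v_2(b)=1; units ≡ 7, 5 (mod 8); ε·ε+αω+βω = 1·0+2·1+1·0 ≡ 0  ⇒  (a,b)_2 = +1.
v=5: a=5^0·(≡3), b=5^1·(≡4) mod 5; (3|5)=-1, (4|5)=+1; (−1)^{0·1·2}·(-1)^1·(+1)^0 = -1.
v=31: a=31^1·(≡19), b=31^0·(≡15) mod 31; (19|31)=+1, (15|31)=-1; (−1)^{1·0·15}·(+1)^0·(-1)^1 = -1.
|Ram(8463, 170)| = 4, even; anisotropic at {3, 5, 17, 31}.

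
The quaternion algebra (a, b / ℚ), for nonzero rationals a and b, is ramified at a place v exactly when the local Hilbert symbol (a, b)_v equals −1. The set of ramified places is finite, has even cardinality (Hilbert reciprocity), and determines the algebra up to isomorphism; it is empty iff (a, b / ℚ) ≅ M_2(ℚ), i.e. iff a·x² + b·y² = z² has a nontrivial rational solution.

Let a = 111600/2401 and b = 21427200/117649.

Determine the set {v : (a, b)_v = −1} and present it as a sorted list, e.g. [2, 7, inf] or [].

(a, b) ≡ (31, 93) mod (ℚ^×)²; places V = {2, 3, 5, 7, 31, ∞}.
(a,b)_2: α=4, β=10; u≡7, v≡5 (mod 8); ε(u)ε(v)=1·0, αω(v)=4·1, βω(u)=10·0; sum ≡ 0  ⇒  +1.
(a,b)_31: α=1, u≡18; β=1, v≡6 (mod 31); (18|31)=+1, (6|31)=-1; sign (−1)^1·+1^1·-1^1 = +1.
(a,b)_∞: sgn(31)=+, sgn(93)=+, so +1.
(a,b)_7: α=-4, u≡6; β=-6, v≡4 (mod 7); (6|7)=-1, (4|7)=+1; sign (−1)^0·-1^-6·+1^-4 = +1.
(a,b)_5: α=2, u≡4; β=2, v≡2 (mod 5); (4|5)=+1, (2|5)=-1; sign (−1)^0·+1^2·-1^2 = +1.
(a,b)_3: α=2, u≡1; β=3, v≡1 (mod 3); (1|3)=+1, (1|3)=+1; sign (−1)^0·+1^3·+1^2 = +1.
Ram(a, b) = ∅: the form 31·x² + 93·y² − z² is isotropic over every ℚ_v, so by Hasse–Minkowski it is isotropic over ℚ.

[]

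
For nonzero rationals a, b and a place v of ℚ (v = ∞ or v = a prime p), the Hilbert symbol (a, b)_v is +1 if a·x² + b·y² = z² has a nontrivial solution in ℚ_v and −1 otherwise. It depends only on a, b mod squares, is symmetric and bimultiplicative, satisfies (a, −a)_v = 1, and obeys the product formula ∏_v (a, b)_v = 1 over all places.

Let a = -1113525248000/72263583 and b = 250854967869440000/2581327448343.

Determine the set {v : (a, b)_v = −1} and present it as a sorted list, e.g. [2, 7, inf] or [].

Mod squares: a ≡ -629090, b ≡ 11438. Check v ∈ {∞, 2, 3, 5, 7, 11, 17, 19, 43}.
v=2: v_2(a)=13, v_2(b)=25; units ≡ 7, 7 (mod 8); ε·ε+αω+βω = 1·1+13·0+25·0 ≡ 1  ⇒  (a,b)_2 = -1.
v=3: a=3^-6·(≡1), b=3^-12·(≡2) mod 3; (1|3)=+1, (2|3)=-1; (−1)^{-6·-12·1}·(+1)^-12·(-1)^-6 = +1.
v=43: a=43^1·(≡39), b=43^1·(≡42) mod 43; (39|43)=-1, (42|43)=-1; (−1)^{1·1·21}·(-1)^1·(-1)^1 = -1.
v=5: a=5^3·(≡2), b=5^4·(≡3) mod 5; (2|5)=-1, (3|5)=-1; (−1)^{3·4·2}·(-1)^4·(-1)^3 = -1.
v=7: a=7^-3·(≡5), b=7^-5·(≡5) mod 7; (5|7)=-1, (5|7)=-1; (−1)^{-3·-5·3}·(-1)^-5·(-1)^-3 = -1.
v=∞: -629090 < 0 and 11438 > 0  ⇒  (a,b)_∞ = +1.
v=11: a=11^3·(≡2), b=11^4·(≡1) mod 11; (2|11)=-1, (1|11)=+1; (−1)^{3·4·5}·(-1)^4·(+1)^3 = +1.
v=19: a=19^1·(≡7), b=19^1·(≡2) mod 19; (7|19)=+1, (2|19)=-1; (−1)^{1·1·9}·(+1)^1·(-1)^1 = +1.
v=17: a=17^-2·(≡7), b=17^-2·(≡7) mod 17; (7|17)=-1, (7|17)=-1; (−1)^{-2·-2·8}·(-1)^-2·(-1)^-2 = +1.
|Ram(-629090, 11438)| = 4, even; anisotropic at {2, 5, 7, 43}.

[2, 5, 7, 43]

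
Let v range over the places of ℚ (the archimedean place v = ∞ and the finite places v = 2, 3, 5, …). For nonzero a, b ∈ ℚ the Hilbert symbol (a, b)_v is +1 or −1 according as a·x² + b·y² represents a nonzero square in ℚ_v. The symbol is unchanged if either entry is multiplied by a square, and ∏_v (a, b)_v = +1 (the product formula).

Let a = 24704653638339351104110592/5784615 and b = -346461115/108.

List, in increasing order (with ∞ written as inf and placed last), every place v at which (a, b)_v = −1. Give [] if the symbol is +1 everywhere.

[7, 13]

(a, b) ≡ (1464645, -175305) mod (ℚ^×)²; places V = {2, 3, 5, 7, 11, 13, 23, 29, 31, 37, ∞}.
(a,b)_7: α=7, u≡6; β=2, v≡3 (mod 7); (6|7)=-1, (3|7)=-1; sign (−1)^0·-1^2·-1^7 = -1.
(a,b)_11: α=0, u≡8; β=2, v≡2 (mod 11); (8|11)=-1, (2|11)=-1; sign (−1)^0·-1^2·-1^0 = +1.
(a,b)_37: α=1, u≡6; β=0, v≡36 (mod 37); (6|37)=-1, (36|37)=+1; sign (−1)^0·-1^0·+1^1 = +1.
(a,b)_31: α=4, u≡18; β=1, v≡28 (mod 31); (18|31)=+1, (28|31)=+1; sign (−1)^0·+1^1·+1^4 = +1.
(a,b)_23: α=-2, u≡21; β=0, v≡9 (mod 23); (21|23)=-1, (9|23)=+1; sign (−1)^0·-1^0·+1^-2 = +1.
(a,b)_13: α=3, u≡6; β=1, v≡4 (mod 13); (6|13)=-1, (4|13)=+1; sign (−1)^0·-1^1·+1^3 = -1.
(a,b)_2: α=14, β=-2; u≡5, v≡7 (mod 8); ε(u)ε(v)=0·1, αω(v)=14·0, βω(u)=-2·1; sum ≡ 0  ⇒  +1.
(a,b)_5: α=-1, u≡4; β=1, v≡4 (mod 5); (4|5)=+1, (4|5)=+1; sign (−1)^0·+1^1·+1^-1 = +1.
(a,b)_∞: sgn(1464645)=+, sgn(-175305)=−, so +1.
(a,b)_29: α=3, u≡6; β=1, v≡1 (mod 29); (6|29)=+1, (1|29)=+1; sign (−1)^0·+1^1·+1^3 = +1.
(a,b)_3: α=-7, u≡1; β=-3, v≡2 (mod 3); (1|3)=+1, (2|3)=-1; sign (−1)^1·+1^-3·-1^-7 = +1.
(1464645, -175305 / ℚ) ramifies at {7, 13}: a division algebra.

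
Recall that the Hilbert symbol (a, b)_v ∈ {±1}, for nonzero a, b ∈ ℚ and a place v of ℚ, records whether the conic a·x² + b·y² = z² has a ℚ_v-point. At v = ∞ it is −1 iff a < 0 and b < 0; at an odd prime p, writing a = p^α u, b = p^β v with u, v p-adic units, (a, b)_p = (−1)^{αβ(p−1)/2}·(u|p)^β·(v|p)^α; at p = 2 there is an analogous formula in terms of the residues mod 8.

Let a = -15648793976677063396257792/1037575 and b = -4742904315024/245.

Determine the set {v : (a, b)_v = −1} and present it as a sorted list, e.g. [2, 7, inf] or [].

Mod squares: a ≡ -161, b ≡ -1077205. Check v ∈ {∞, 2, 3, 5, 7, 11, 17, 19, 23, 29}.
v=19: a=19^2·(≡3), b=19^1·(≡17) mod 19; (3|19)=-1, (17|19)=+1; (−1)^{2·1·9}·(-1)^1·(+1)^2 = -1.
v=3: a=3^4·(≡1), b=3^2·(≡2) mod 3; (1|3)=+1, (2|3)=-1; (−1)^{4·2·1}·(+1)^2·(-1)^4 = +1.
v=2: v_2(a)=12, v_2(b)=4; units ≡ 7, 3 (mod 8); ε·ε+αω+βω = 1·1+12·1+4·0 ≡ 1  ⇒  (a,b)_2 = -1.
v=11: a=11^-2·(≡5), b=11^0·(≡5) mod 11; (5|11)=+1, (5|11)=+1; (−1)^{-2·0·5}·(+1)^0·(+1)^-2 = +1.
v=7: a=7^-3·(≡6), b=7^-2·(≡4) mod 7; (6|7)=-1, (4|7)=+1; (−1)^{-3·-2·3}·(-1)^-2·(+1)^-3 = +1.
v=23: a=23^5·(≡12), b=23^3·(≡1) mod 23; (12|23)=+1, (1|23)=+1; (−1)^{5·3·11}·(+1)^3·(+1)^5 = -1.
v=29: a=29^2·(≡23), b=29^1·(≡4) mod 29; (23|29)=+1, (4|29)=+1; (−1)^{2·1·14}·(+1)^1·(+1)^2 = +1.
v=17: a=17^6·(≡4), b=17^3·(≡6) mod 17; (4|17)=+1, (6|17)=-1; (−1)^{6·3·8}·(+1)^3·(-1)^6 = +1.
v=∞: -161 < 0 and -1077205 < 0  ⇒  (a,b)_∞ = -1.
v=5: a=5^-2·(≡1), b=5^-1·(≡4) mod 5; (1|5)=+1, (4|5)=+1; (−1)^{-2·-1·2}·(+1)^-1·(+1)^-2 = +1.
(-161, -1077205 / ℚ) ramifies at {2, 19, 23, ∞}: a division algebra.

[2, 19, 23, inf]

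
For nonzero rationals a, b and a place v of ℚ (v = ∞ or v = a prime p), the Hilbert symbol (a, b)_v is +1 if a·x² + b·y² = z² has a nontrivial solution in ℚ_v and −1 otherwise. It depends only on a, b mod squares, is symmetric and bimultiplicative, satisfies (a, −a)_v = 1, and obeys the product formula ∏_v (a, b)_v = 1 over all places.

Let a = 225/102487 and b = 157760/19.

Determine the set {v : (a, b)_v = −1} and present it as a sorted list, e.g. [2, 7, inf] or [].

Mod squares: a ≡ 7, b ≡ 46835. Check v ∈ {∞, 2, 3, 5, 7, 11, 17, 19, 29}.
v=19: a=19^0·(≡16), b=19^-1·(≡3) mod 19; (16|19)=+1, (3|19)=-1; (−1)^{0·-1·9}·(+1)^-1·(-1)^0 = +1.
v=7: a=7^-1·(≡2), b=7^0·(≡3) mod 7; (2|7)=+1, (3|7)=-1; (−1)^{-1·0·3}·(+1)^0·(-1)^-1 = -1.
v=17: a=17^0·(≡5), b=17^1·(≡16) mod 17; (5|17)=-1, (16|17)=+1; (−1)^{0·1·8}·(-1)^1·(+1)^0 = -1.
v=11: a=11^-4·(≡7), b=11^0·(≡8) mod 11; (7|11)=-1, (8|11)=-1; (−1)^{-4·0·5}·(-1)^0·(-1)^-4 = +1.
v=∞: 7 > 0 and 46835 > 0  ⇒  (a,b)_∞ = +1.
v=5: a=5^2·(≡2), b=5^1·(≡3) mod 5; (2|5)=-1, (3|5)=-1; (−1)^{2·1·2}·(-1)^1·(-1)^2 = -1.
v=2: v_2(a)=0, v_2(b)=6; units ≡ 7, 3 (mod 8); ε·ε+αω+βω = 1·1+0·1+6·0 ≡ 1  ⇒  (a,b)_2 = -1.
v=29: a=29^0·(≡22), b=29^1·(≡7) mod 29; (22|29)=+1, (7|29)=+1; (−1)^{0·1·14}·(+1)^1·(+1)^0 = +1.
v=3: a=3^2·(≡1), b=3^0·(≡2) mod 3; (1|3)=+1, (2|3)=-1; (−1)^{2·0·1}·(+1)^0·(-1)^2 = +1.
Ram(7, 46835) = {2, 5, 7, 17}; no ℚ_2-point on the conic.

[2, 5, 7, 17]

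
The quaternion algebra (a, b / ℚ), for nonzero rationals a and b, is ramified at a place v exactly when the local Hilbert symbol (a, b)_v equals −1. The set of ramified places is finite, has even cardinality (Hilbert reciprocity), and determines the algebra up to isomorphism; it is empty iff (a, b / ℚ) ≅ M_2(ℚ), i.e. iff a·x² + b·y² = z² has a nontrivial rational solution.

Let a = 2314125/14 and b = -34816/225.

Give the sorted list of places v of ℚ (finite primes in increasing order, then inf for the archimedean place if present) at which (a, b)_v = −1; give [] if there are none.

[]

(a, b) ≡ (1190, -34) mod (ℚ^×)²; places V = {2, 3, 5, 7, 11, 17, ∞}.
(a,b)_11: α=2, u≡6; β=0, v≡2 (mod 11); (6|11)=-1, (2|11)=-1; sign (−1)^0·-1^0·-1^2 = +1.
(a,b)_3: α=2, u≡2; β=-2, v≡2 (mod 3); (2|3)=-1, (2|3)=-1; sign (−1)^0·-1^-2·-1^2 = +1.
(a,b)_2: α=-1, β=11; u≡3, v≡7 (mod 8); ε(u)ε(v)=1·1, αω(v)=-1·0, βω(u)=11·1; sum ≡ 0  ⇒  +1.
(a,b)_5: α=3, u≡2; β=-2, v≡1 (mod 5); (2|5)=-1, (1|5)=+1; sign (−1)^0·-1^-2·+1^3 = +1.
(a,b)_17: α=1, u≡15; β=1, v≡15 (mod 17); (15|17)=+1, (15|17)=+1; sign (−1)^0·+1^1·+1^1 = +1.
(a,b)_7: α=-1, u≡1; β=0, v≡2 (mod 7); (1|7)=+1, (2|7)=+1; sign (−1)^0·+1^0·+1^-1 = +1.
(a,b)_∞: sgn(1190)=+, sgn(-34)=−, so +1.
Every local symbol is +1, so the conic 1190·x² + -34·y² = z² has ℚ_v-points for all v and hence a ℚ-point; (a, b / ℚ) ≅ M_2(ℚ).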